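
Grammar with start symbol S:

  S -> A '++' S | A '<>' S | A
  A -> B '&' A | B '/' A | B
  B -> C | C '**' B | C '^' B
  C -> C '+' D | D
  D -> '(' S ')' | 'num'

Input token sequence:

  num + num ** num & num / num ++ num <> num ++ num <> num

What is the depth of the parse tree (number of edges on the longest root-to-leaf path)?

[S [A [B [C [C [D num]] + [D num]] ** [B [C [D num]]]] & [A [B [C [D num]]] / [A [B [C [D num]]]]]] ++ [S [A [B [C [D num]]]] <> [S [A [B [C [D num]]]] ++ [S [A [B [C [D num]]]] <> [S [A [B [C [D num]]]]]]]]]

9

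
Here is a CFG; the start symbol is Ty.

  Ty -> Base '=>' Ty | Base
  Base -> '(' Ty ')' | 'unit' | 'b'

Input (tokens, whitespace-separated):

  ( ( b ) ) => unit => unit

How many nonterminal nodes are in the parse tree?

[Ty [Base ( [Ty [Base ( [Ty [Base b]] )]] )] => [Ty [Base unit] => [Ty [Base unit]]]]

10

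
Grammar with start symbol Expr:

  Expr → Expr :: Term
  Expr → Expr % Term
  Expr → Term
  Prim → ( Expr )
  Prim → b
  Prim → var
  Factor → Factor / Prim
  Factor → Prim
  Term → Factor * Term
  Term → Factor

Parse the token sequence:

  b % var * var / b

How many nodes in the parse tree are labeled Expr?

[Expr [Expr [Term [Factor [Prim b]]]] % [Term [Factor [Prim var]] * [Term [Factor [Factor [Prim var]] / [Prim b]]]]]

2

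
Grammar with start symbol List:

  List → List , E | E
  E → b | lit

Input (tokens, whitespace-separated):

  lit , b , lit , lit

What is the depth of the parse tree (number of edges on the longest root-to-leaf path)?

5

[List [List [List [List [E lit]] , [E b]] , [E lit]] , [E lit]]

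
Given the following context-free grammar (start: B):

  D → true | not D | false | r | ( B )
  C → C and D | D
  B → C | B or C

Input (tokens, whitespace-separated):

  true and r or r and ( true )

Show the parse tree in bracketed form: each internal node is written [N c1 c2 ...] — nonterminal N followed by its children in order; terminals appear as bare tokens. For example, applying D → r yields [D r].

[B [B [C [C [D true]] and [D r]]] or [C [C [D r]] and [D ( [B [C [D true]]] )]]]

B
B or C
C or C
C and D or C
D and D or C
true and D or C
true and r or C
true and r or C and D
true and r or D and D
true and r or r and D
true and r or r and ( B )
true and r or r and ( C )
true and r or r and ( D )
true and r or r and ( true )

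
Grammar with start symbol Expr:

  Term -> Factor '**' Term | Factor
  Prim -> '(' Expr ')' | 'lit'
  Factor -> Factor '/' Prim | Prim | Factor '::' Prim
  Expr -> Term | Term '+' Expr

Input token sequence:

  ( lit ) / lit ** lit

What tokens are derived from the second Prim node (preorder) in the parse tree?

lit

[Expr [Term [Factor [Factor [Prim ( [Expr [Term [Factor [Prim lit]]]] )]] / [Prim lit]] ** [Term [Factor [Prim lit]]]]]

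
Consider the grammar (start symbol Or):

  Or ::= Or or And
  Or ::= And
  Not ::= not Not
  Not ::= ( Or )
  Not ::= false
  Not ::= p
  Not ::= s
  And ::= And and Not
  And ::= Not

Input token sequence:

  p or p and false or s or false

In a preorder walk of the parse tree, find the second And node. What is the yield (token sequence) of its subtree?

p and false

[Or [Or [Or [Or [And [Not p]]] or [And [And [Not p]] and [Not false]]] or [And [Not s]]] or [And [Not false]]]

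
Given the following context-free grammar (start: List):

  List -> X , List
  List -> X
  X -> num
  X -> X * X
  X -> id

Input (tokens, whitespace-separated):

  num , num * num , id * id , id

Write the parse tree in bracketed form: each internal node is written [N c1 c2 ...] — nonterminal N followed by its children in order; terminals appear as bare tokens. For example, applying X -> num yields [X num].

[List [X num] , [List [X [X num] * [X num]] , [List [X [X id] * [X id]] , [List [X id]]]]]

List
X , List
num , List
num , X , List
num , X * X , List
num , num * X , List
num , num * num , List
num , num * num , X , List
num , num * num , X * X , List
num , num * num , id * X , List
num , num * num , id * id , List
num , num * num , id * id , X
num , num * num , id * id , id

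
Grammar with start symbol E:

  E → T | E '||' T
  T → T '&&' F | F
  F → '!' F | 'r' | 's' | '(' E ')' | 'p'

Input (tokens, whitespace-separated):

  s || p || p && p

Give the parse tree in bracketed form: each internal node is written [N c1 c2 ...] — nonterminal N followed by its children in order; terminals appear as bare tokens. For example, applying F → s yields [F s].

[E [E [E [T [F s]]] || [T [F p]]] || [T [T [F p]] && [F p]]]

E
E || T
E || T || T
T || T || T
F || T || T
s || T || T
s || F || T
s || p || T
s || p || T && F
s || p || F && F
s || p || p && F
s || p || p && p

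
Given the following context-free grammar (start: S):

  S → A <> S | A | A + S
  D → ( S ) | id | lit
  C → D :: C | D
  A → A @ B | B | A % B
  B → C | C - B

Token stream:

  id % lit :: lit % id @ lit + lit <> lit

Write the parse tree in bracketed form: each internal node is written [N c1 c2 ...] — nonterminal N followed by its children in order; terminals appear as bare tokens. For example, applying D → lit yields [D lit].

[S [A [A [A [A [B [C [D id]]]] % [B [C [D lit] :: [C [D lit]]]]] % [B [C [D id]]]] @ [B [C [D lit]]]] + [S [A [B [C [D lit]]]] <> [S [A [B [C [D lit]]]]]]]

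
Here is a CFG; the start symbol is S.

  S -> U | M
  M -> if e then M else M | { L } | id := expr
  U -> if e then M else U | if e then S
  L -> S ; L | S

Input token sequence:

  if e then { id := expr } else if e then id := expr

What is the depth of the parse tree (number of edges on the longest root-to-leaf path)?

6

[S [U if e then [M { [L [S [M id := expr]]] }] else [U if e then [S [M id := expr]]]]]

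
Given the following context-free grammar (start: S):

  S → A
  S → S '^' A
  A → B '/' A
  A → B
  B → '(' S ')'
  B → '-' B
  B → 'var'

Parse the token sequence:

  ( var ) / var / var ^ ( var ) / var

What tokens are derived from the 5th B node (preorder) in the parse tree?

( var )

[S [S [A [B ( [S [A [B var]]] )] / [A [B var] / [A [B var]]]]] ^ [A [B ( [S [A [B var]]] )] / [A [B var]]]]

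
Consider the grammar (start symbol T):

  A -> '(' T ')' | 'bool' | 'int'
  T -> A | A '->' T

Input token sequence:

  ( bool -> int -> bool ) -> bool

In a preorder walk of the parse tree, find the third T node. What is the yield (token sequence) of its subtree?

int -> bool

[T [A ( [T [A bool] -> [T [A int] -> [T [A bool]]]] )] -> [T [A bool]]]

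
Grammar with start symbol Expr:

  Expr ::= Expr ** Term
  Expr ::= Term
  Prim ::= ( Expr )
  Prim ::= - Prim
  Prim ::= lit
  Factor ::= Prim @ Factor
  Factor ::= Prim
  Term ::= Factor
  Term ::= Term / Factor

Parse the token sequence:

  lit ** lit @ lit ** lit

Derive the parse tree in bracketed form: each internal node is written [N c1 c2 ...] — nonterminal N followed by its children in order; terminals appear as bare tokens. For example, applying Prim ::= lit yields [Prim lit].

Expr
Expr ** Term
Expr ** Term ** Term
Term ** Term ** Term
Factor ** Term ** Term
Prim ** Term ** Term
lit ** Term ** Term
lit ** Factor ** Term
lit ** Prim @ Factor ** Term
lit ** lit @ Factor ** Term
lit ** lit @ Prim ** Term
lit ** lit @ lit ** Term
lit ** lit @ lit ** Factor
lit ** lit @ lit ** Prim
lit ** lit @ lit ** lit

[Expr [Expr [Expr [Term [Factor [Prim lit]]]] ** [Term [Factor [Prim lit] @ [Factor [Prim lit]]]]] ** [Term [Factor [Prim lit]]]]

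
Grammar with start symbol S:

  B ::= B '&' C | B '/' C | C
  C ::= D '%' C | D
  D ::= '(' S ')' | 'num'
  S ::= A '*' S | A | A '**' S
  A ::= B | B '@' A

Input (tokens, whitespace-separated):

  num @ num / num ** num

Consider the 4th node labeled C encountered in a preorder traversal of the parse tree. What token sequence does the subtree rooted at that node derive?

num

[S [A [B [C [D num]]] @ [A [B [B [C [D num]]] / [C [D num]]]]] ** [S [A [B [C [D num]]]]]]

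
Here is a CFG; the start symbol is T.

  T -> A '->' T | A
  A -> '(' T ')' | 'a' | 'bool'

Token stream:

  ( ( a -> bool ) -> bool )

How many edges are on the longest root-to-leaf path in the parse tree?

7

[T [A ( [T [A ( [T [A a] -> [T [A bool]]] )] -> [T [A bool]]] )]]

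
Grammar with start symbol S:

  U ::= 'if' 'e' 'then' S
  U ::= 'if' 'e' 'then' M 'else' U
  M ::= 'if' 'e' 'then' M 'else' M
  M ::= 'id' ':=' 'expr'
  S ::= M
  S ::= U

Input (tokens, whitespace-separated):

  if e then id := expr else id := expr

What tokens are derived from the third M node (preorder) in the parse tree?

id := expr

[S [M if e then [M id := expr] else [M id := expr]]]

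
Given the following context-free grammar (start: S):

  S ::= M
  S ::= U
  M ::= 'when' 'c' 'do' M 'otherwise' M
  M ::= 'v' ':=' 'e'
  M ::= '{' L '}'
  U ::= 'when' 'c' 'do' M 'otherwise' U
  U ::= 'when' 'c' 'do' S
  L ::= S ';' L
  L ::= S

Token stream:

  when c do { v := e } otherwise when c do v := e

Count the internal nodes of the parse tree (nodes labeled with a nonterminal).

9

[S [U when c do [M { [L [S [M v := e]]] }] otherwise [U when c do [S [M v := e]]]]]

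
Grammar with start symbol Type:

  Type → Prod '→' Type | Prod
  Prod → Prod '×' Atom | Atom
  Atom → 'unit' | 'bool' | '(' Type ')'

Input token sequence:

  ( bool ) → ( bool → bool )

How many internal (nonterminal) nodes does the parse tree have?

15

[Type [Prod [Atom ( [Type [Prod [Atom bool]]] )]] → [Type [Prod [Atom ( [Type [Prod [Atom bool]] → [Type [Prod [Atom bool]]]] )]]]]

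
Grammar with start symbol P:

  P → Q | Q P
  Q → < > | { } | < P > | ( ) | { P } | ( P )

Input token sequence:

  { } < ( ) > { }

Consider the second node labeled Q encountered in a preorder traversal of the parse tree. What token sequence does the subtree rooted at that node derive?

[P [Q { }] [P [Q < [P [Q ( )]] >] [P [Q { }]]]]

< ( ) >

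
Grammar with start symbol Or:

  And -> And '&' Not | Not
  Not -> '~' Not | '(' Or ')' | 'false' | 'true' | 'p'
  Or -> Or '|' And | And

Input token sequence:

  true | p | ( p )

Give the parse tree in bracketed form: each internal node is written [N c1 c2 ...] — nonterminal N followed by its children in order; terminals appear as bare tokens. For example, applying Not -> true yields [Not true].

[Or [Or [Or [And [Not true]]] | [And [Not p]]] | [And [Not ( [Or [And [Not p]]] )]]]

Or
Or | And
Or | And | And
And | And | And
Not | And | And
true | And | And
true | Not | And
true | p | And
true | p | Not
true | p | ( Or )
true | p | ( And )
true | p | ( Not )
true | p | ( p )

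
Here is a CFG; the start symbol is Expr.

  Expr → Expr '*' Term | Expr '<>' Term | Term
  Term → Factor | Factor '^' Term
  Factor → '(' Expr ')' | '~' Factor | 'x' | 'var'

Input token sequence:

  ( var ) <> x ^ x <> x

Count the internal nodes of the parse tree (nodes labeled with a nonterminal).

[Expr [Expr [Expr [Term [Factor ( [Expr [Term [Factor var]]] )]]] <> [Term [Factor x] ^ [Term [Factor x]]]] <> [Term [Factor x]]]

14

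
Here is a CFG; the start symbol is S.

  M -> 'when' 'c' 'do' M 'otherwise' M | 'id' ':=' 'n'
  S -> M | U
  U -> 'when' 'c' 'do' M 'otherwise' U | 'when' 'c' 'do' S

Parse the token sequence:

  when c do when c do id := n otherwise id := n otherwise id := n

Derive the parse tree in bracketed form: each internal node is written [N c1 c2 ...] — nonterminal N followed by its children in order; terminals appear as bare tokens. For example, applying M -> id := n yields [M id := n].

S
M
when c do M otherwise M
when c do when c do M otherwise M otherwise M
when c do when c do id := n otherwise M otherwise M
when c do when c do id := n otherwise id := n otherwise M
when c do when c do id := n otherwise id := n otherwise id := n

[S [M when c do [M when c do [M id := n] otherwise [M id := n]] otherwise [M id := n]]]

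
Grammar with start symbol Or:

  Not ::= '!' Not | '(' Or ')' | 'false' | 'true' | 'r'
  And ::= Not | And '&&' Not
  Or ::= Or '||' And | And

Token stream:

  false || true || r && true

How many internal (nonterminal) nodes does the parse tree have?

[Or [Or [Or [And [Not false]]] || [And [Not true]]] || [And [And [Not r]] && [Not true]]]

11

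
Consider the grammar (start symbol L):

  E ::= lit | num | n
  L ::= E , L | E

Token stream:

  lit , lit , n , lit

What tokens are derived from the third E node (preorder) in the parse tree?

n

[L [E lit] , [L [E lit] , [L [E n] , [L [E lit]]]]]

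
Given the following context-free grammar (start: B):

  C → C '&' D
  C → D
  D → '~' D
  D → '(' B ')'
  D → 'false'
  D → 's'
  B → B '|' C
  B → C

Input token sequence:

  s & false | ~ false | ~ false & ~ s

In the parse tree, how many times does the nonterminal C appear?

5

[B [B [B [C [C [D s]] & [D false]]] | [C [D ~ [D false]]]] | [C [C [D ~ [D false]]] & [D ~ [D s]]]]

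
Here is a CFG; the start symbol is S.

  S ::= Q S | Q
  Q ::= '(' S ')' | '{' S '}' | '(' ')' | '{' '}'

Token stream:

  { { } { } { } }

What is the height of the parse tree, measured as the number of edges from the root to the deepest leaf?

6

[S [Q { [S [Q { }] [S [Q { }] [S [Q { }]]]] }]]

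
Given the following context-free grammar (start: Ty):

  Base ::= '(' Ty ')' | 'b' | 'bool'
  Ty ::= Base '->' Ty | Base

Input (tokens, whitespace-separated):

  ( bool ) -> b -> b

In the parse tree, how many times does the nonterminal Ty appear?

4

[Ty [Base ( [Ty [Base bool]] )] -> [Ty [Base b] -> [Ty [Base b]]]]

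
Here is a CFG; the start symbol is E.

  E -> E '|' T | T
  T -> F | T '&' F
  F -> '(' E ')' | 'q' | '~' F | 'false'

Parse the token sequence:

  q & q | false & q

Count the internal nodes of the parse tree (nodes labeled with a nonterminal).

[E [E [T [T [F q]] & [F q]]] | [T [T [F false]] & [F q]]]

10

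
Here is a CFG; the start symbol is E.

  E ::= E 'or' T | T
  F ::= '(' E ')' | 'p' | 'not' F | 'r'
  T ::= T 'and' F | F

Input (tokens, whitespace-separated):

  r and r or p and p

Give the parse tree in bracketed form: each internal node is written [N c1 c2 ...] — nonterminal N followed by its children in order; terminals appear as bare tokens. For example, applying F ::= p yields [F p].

E
E or T
T or T
T and F or T
F and F or T
r and F or T
r and r or T
r and r or T and F
r and r or F and F
r and r or p and F
r and r or p and p

[E [E [T [T [F r]] and [F r]]] or [T [T [F p]] and [F p]]]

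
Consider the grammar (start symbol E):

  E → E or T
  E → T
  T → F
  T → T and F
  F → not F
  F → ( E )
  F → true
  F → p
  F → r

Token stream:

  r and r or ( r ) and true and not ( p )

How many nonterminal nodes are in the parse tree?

[E [E [T [T [F r]] and [F r]]] or [T [T [T [F ( [E [T [F r]]] )]] and [F true]] and [F not [F ( [E [T [F p]]] )]]]]

19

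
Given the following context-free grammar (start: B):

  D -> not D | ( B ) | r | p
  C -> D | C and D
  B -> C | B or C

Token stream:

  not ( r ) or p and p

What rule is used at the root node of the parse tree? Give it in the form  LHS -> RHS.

B -> B or C

[B [B [C [D not [D ( [B [C [D r]]] )]]]] or [C [C [D p]] and [D p]]]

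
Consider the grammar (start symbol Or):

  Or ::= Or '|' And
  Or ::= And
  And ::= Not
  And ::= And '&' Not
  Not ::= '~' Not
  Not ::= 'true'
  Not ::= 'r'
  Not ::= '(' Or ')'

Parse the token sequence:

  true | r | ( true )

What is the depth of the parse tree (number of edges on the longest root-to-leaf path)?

[Or [Or [Or [And [Not true]]] | [And [Not r]]] | [And [Not ( [Or [And [Not true]]] )]]]

6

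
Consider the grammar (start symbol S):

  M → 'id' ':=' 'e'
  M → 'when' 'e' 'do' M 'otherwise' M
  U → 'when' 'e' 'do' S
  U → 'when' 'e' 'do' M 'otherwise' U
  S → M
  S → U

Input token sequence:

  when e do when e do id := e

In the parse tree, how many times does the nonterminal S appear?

[S [U when e do [S [U when e do [S [M id := e]]]]]]

3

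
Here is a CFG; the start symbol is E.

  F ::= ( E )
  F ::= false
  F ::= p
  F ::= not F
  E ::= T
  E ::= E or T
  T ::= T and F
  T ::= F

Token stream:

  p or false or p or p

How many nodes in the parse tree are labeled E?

[E [E [E [E [T [F p]]] or [T [F false]]] or [T [F p]]] or [T [F p]]]

4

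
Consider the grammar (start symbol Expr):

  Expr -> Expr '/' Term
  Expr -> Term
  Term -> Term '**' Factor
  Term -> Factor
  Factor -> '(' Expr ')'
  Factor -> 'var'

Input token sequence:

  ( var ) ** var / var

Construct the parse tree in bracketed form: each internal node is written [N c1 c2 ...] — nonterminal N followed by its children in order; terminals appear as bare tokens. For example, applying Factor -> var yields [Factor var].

Expr
Expr / Term
Term / Term
Term ** Factor / Term
Factor ** Factor / Term
( Expr ) ** Factor / Term
( Term ) ** Factor / Term
( Factor ) ** Factor / Term
( var ) ** Factor / Term
( var ) ** var / Term
( var ) ** var / Factor
( var ) ** var / var

[Expr [Expr [Term [Term [Factor ( [Expr [Term [Factor var]]] )]] ** [Factor var]]] / [Term [Factor var]]]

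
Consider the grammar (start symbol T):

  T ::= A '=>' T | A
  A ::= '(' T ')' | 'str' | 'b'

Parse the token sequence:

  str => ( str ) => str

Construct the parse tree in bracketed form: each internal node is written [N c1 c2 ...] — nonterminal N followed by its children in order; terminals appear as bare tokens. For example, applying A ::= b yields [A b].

[T [A str] => [T [A ( [T [A str]] )] => [T [A str]]]]

T
A => T
str => T
str => A => T
str => ( T ) => T
str => ( A ) => T
str => ( str ) => T
str => ( str ) => A
str => ( str ) => str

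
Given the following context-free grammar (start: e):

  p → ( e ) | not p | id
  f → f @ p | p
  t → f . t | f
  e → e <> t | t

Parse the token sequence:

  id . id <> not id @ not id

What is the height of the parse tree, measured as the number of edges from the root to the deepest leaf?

6

[e [e [t [f [p id]] . [t [f [p id]]]]] <> [t [f [f [p not [p id]]] @ [p not [p id]]]]]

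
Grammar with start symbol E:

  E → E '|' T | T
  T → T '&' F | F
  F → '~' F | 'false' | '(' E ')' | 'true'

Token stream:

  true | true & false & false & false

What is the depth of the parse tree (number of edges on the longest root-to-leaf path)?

[E [E [T [F true]]] | [T [T [T [T [F true]] & [F false]] & [F false]] & [F false]]]

6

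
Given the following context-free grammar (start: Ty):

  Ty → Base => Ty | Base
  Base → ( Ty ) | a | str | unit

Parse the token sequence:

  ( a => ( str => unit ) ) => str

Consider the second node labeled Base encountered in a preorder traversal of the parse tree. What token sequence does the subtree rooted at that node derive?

[Ty [Base ( [Ty [Base a] => [Ty [Base ( [Ty [Base str] => [Ty [Base unit]]] )]]] )] => [Ty [Base str]]]

a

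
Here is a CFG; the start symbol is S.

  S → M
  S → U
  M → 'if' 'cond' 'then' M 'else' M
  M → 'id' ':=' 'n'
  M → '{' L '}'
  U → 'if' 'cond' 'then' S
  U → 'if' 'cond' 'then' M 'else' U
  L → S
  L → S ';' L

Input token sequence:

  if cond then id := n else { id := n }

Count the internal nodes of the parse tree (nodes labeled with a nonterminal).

[S [M if cond then [M id := n] else [M { [L [S [M id := n]]] }]]]

7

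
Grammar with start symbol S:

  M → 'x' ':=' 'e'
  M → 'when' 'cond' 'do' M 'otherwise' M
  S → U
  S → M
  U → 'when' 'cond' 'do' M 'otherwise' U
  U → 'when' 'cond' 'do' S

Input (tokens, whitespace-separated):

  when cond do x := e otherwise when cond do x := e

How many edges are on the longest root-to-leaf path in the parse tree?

5

[S [U when cond do [M x := e] otherwise [U when cond do [S [M x := e]]]]]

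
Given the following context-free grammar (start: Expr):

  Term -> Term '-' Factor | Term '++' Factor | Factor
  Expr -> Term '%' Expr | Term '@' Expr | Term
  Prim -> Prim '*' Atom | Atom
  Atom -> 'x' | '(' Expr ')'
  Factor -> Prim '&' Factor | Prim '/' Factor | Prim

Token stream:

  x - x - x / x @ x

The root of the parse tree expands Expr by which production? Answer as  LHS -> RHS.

[Expr [Term [Term [Term [Factor [Prim [Atom x]]]] - [Factor [Prim [Atom x]]]] - [Factor [Prim [Atom x]] / [Factor [Prim [Atom x]]]]] @ [Expr [Term [Factor [Prim [Atom x]]]]]]

Expr -> Term '@' Expr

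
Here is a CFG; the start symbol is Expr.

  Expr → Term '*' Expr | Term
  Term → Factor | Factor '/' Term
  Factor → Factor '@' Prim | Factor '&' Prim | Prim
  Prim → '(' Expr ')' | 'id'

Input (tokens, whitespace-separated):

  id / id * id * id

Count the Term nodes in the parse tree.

4

[Expr [Term [Factor [Prim id]] / [Term [Factor [Prim id]]]] * [Expr [Term [Factor [Prim id]]] * [Expr [Term [Factor [Prim id]]]]]]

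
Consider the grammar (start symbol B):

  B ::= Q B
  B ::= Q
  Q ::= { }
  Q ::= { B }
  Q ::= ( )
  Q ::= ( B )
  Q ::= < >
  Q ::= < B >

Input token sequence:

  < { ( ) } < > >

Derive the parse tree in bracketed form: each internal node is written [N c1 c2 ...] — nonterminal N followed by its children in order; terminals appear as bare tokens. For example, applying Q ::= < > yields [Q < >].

B
Q
< B >
< Q B >
< { B } B >
< { Q } B >
< { ( ) } B >
< { ( ) } Q >
< { ( ) } < > >

[B [Q < [B [Q { [B [Q ( )]] }] [B [Q < >]]] >]]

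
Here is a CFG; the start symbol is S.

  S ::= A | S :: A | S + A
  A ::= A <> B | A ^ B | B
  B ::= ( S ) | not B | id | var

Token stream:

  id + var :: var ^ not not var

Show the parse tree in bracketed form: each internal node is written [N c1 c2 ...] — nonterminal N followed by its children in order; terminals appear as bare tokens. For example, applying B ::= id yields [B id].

[S [S [S [A [B id]]] + [A [B var]]] :: [A [A [B var]] ^ [B not [B not [B var]]]]]

S
S :: A
S + A :: A
A + A :: A
B + A :: A
id + A :: A
id + B :: A
id + var :: A
id + var :: A ^ B
id + var :: B ^ B
id + var :: var ^ B
id + var :: var ^ not B
id + var :: var ^ not not B
id + var :: var ^ not not var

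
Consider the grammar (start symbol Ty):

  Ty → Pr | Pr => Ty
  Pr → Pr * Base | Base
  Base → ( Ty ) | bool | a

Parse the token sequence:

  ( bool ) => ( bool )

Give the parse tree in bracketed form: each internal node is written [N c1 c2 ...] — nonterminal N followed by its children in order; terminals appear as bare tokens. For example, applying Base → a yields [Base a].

Ty
Pr => Ty
Base => Ty
( Ty ) => Ty
( Pr ) => Ty
( Base ) => Ty
( bool ) => Ty
( bool ) => Pr
( bool ) => Base
( bool ) => ( Ty )
( bool ) => ( Pr )
( bool ) => ( Base )
( bool ) => ( bool )

[Ty [Pr [Base ( [Ty [Pr [Base bool]]] )]] => [Ty [Pr [Base ( [Ty [Pr [Base bool]]] )]]]]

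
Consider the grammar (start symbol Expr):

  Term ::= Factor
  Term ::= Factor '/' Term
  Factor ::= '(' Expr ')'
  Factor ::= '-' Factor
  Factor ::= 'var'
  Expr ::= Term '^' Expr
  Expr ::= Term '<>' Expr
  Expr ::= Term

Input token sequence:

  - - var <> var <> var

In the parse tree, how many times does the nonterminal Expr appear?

3

[Expr [Term [Factor - [Factor - [Factor var]]]] <> [Expr [Term [Factor var]] <> [Expr [Term [Factor var]]]]]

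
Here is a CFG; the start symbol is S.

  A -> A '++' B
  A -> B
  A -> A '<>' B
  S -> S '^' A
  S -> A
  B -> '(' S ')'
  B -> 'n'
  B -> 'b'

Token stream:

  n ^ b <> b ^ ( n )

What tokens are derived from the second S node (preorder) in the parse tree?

n ^ b <> b

[S [S [S [A [B n]]] ^ [A [A [B b]] <> [B b]]] ^ [A [B ( [S [A [B n]]] )]]]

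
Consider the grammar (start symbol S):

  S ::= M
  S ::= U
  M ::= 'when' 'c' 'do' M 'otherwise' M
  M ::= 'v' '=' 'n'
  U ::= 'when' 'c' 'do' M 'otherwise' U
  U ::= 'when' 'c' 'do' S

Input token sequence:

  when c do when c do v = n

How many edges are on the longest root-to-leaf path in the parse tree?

6

[S [U when c do [S [U when c do [S [M v = n]]]]]]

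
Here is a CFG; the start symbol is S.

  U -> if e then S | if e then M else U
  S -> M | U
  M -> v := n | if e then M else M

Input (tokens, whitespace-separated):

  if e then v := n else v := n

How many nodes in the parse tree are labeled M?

3

[S [M if e then [M v := n] else [M v := n]]]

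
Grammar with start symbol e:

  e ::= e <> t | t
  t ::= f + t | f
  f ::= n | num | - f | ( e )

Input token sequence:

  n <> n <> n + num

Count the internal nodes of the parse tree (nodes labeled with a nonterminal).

11

[e [e [e [t [f n]]] <> [t [f n]]] <> [t [f n] + [t [f num]]]]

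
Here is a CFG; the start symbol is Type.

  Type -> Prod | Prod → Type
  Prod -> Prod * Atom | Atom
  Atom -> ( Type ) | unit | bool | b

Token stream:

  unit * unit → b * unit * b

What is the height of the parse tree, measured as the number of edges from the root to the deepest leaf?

[Type [Prod [Prod [Atom unit]] * [Atom unit]] → [Type [Prod [Prod [Prod [Atom b]] * [Atom unit]] * [Atom b]]]]

6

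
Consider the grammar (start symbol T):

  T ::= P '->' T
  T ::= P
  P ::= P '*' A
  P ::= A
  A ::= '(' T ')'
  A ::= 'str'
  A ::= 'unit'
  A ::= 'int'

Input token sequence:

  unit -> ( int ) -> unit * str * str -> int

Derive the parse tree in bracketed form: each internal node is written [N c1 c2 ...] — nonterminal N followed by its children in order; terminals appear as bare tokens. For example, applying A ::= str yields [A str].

T
P -> T
A -> T
unit -> T
unit -> P -> T
unit -> A -> T
unit -> ( T ) -> T
unit -> ( P ) -> T
unit -> ( A ) -> T
unit -> ( int ) -> T
unit -> ( int ) -> P -> T
unit -> ( int ) -> P * A -> T
unit -> ( int ) -> P * A * A -> T
unit -> ( int ) -> A * A * A -> T
unit -> ( int ) -> unit * A * A -> T
unit -> ( int ) -> unit * str * A -> T
unit -> ( int ) -> unit * str * str -> T
unit -> ( int ) -> unit * str * str -> P
unit -> ( int ) -> unit * str * str -> A
unit -> ( int ) -> unit * str * str -> int

[T [P [A unit]] -> [T [P [A ( [T [P [A int]]] )]] -> [T [P [P [P [A unit]] * [A str]] * [A str]] -> [T [P [A int]]]]]]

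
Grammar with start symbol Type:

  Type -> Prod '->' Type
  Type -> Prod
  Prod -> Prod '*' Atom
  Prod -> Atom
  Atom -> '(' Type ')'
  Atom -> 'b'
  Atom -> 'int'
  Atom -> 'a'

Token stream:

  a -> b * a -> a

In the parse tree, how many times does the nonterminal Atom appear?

[Type [Prod [Atom a]] -> [Type [Prod [Prod [Atom b]] * [Atom a]] -> [Type [Prod [Atom a]]]]]

4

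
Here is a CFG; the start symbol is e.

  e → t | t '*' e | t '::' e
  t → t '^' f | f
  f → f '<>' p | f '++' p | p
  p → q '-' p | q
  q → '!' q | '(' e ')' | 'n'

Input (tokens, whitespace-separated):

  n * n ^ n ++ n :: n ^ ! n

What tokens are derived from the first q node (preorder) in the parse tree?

[e [t [f [p [q n]]]] * [e [t [t [f [p [q n]]]] ^ [f [f [p [q n]]] ++ [p [q n]]]] :: [e [t [t [f [p [q n]]]] ^ [f [p [q ! [q n]]]]]]]]

n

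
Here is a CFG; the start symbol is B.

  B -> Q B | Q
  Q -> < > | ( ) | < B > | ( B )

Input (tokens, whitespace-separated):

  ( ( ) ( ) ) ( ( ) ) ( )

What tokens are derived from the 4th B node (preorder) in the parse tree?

( ( ) ) ( )

[B [Q ( [B [Q ( )] [B [Q ( )]]] )] [B [Q ( [B [Q ( )]] )] [B [Q ( )]]]]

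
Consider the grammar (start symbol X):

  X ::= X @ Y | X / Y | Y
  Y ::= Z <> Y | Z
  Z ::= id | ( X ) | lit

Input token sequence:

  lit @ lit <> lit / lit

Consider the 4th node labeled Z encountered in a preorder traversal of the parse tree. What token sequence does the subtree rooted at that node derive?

[X [X [X [Y [Z lit]]] @ [Y [Z lit] <> [Y [Z lit]]]] / [Y [Z lit]]]

lit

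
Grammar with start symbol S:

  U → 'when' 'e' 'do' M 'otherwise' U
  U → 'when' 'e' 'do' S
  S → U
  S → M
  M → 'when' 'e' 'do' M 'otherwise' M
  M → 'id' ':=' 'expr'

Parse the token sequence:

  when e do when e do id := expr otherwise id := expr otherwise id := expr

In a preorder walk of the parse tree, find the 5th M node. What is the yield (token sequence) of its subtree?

[S [M when e do [M when e do [M id := expr] otherwise [M id := expr]] otherwise [M id := expr]]]

id := expr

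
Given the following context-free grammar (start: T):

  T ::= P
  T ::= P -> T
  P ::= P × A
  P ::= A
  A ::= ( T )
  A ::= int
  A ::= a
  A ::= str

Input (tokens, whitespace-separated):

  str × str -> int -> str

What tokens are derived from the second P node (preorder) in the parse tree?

str

[T [P [P [A str]] × [A str]] -> [T [P [A int]] -> [T [P [A str]]]]]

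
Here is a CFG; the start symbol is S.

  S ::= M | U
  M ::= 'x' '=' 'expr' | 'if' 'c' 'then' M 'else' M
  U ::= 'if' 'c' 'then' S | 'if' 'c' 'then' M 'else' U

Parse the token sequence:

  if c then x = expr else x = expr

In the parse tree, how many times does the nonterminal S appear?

[S [M if c then [M x = expr] else [M x = expr]]]

1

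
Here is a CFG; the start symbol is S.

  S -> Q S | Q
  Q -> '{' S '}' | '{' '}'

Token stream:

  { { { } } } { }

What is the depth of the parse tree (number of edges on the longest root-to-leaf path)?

6

[S [Q { [S [Q { [S [Q { }]] }]] }] [S [Q { }]]]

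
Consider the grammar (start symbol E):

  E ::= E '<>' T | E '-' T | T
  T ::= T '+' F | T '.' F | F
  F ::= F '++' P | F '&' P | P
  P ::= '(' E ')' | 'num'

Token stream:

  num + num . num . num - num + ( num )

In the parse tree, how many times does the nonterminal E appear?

[E [E [T [T [T [T [F [P num]]] + [F [P num]]] . [F [P num]]] . [F [P num]]]] - [T [T [F [P num]]] + [F [P ( [E [T [F [P num]]]] )]]]]

3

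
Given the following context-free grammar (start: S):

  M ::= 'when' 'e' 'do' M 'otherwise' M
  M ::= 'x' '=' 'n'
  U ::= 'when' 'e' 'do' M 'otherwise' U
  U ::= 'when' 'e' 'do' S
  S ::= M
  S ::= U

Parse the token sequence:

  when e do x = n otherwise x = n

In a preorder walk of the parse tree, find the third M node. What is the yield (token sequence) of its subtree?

x = n

[S [M when e do [M x = n] otherwise [M x = n]]]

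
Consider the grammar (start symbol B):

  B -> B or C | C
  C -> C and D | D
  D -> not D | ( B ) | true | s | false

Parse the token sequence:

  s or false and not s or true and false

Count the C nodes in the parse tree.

5

[B [B [B [C [D s]]] or [C [C [D false]] and [D not [D s]]]] or [C [C [D true]] and [D false]]]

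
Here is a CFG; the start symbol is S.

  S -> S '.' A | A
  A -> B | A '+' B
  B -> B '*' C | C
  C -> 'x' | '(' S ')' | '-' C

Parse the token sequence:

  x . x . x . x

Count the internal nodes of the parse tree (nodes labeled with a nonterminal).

[S [S [S [S [A [B [C x]]]] . [A [B [C x]]]] . [A [B [C x]]]] . [A [B [C x]]]]

16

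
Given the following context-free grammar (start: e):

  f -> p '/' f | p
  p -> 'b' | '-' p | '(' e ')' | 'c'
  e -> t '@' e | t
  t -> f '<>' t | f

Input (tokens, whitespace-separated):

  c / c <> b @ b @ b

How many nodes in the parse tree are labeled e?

3

[e [t [f [p c] / [f [p c]]] <> [t [f [p b]]]] @ [e [t [f [p b]]] @ [e [t [f [p b]]]]]]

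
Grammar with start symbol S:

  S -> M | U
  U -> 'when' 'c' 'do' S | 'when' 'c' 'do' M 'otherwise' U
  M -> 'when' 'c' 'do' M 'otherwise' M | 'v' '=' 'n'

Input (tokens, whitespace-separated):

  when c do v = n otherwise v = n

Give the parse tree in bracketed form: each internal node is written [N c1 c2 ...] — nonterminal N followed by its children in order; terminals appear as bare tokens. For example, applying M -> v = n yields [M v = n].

S
M
when c do M otherwise M
when c do v = n otherwise M
when c do v = n otherwise v = n

[S [M when c do [M v = n] otherwise [M v = n]]]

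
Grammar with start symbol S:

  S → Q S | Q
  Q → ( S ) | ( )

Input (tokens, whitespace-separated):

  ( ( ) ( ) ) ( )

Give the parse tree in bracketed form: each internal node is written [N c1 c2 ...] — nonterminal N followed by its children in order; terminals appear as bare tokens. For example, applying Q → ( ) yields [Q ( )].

S
Q S
( S ) S
( Q S ) S
( ( ) S ) S
( ( ) Q ) S
( ( ) ( ) ) S
( ( ) ( ) ) Q
( ( ) ( ) ) ( )

[S [Q ( [S [Q ( )] [S [Q ( )]]] )] [S [Q ( )]]]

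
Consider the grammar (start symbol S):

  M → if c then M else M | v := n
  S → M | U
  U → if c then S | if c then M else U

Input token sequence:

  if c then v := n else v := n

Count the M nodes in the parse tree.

[S [M if c then [M v := n] else [M v := n]]]

3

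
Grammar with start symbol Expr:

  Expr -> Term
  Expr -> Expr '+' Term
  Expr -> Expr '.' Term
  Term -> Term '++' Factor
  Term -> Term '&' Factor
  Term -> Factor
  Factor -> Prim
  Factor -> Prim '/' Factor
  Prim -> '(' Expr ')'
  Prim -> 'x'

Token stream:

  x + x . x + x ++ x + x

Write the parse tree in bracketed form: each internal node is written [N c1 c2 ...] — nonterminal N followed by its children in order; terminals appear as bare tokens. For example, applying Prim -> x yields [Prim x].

Expr
Expr + Term
Expr + Term + Term
Expr . Term + Term + Term
Expr + Term . Term + Term + Term
Term + Term . Term + Term + Term
Factor + Term . Term + Term + Term
Prim + Term . Term + Term + Term
x + Term . Term + Term + Term
x + Factor . Term + Term + Term
x + Prim . Term + Term + Term
x + x . Term + Term + Term
x + x . Factor + Term + Term
x + x . Prim + Term + Term
x + x . x + Term + Term
x + x . x + Term ++ Factor + Term
x + x . x + Factor ++ Factor + Term
x + x . x + Prim ++ Factor + Term
x + x . x + x ++ Factor + Term
x + x . x + x ++ Prim + Term
x + x . x + x ++ x + Term
x + x . x + x ++ x + Factor
x + x . x + x ++ x + Prim
x + x . x + x ++ x + x

[Expr [Expr [Expr [Expr [Expr [Term [Factor [Prim x]]]] + [Term [Factor [Prim x]]]] . [Term [Factor [Prim x]]]] + [Term [Term [Factor [Prim x]]] ++ [Factor [Prim x]]]] + [Term [Factor [Prim x]]]]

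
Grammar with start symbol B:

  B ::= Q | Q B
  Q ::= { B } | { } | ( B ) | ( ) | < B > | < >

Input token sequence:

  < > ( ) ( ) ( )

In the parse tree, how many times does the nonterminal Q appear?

4

[B [Q < >] [B [Q ( )] [B [Q ( )] [B [Q ( )]]]]]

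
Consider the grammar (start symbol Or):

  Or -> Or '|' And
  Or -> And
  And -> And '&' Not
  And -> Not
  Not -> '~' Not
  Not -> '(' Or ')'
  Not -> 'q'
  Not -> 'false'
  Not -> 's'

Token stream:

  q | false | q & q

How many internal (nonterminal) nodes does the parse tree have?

11

[Or [Or [Or [And [Not q]]] | [And [Not false]]] | [And [And [Not q]] & [Not q]]]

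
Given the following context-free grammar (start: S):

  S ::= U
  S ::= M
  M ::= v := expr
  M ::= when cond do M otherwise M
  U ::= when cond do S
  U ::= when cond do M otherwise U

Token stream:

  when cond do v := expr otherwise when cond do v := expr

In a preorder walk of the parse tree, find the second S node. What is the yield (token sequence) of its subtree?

v := expr

[S [U when cond do [M v := expr] otherwise [U when cond do [S [M v := expr]]]]]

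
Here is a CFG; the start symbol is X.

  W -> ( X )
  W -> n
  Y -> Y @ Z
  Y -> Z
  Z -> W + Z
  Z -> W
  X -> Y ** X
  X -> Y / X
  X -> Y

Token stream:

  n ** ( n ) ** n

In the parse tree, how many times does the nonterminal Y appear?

4

[X [Y [Z [W n]]] ** [X [Y [Z [W ( [X [Y [Z [W n]]]] )]]] ** [X [Y [Z [W n]]]]]]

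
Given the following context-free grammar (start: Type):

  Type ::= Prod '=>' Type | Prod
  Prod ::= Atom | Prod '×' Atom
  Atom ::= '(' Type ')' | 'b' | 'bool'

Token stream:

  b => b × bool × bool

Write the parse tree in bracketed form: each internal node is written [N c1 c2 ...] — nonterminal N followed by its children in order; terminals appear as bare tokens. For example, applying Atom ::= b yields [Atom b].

[Type [Prod [Atom b]] => [Type [Prod [Prod [Prod [Atom b]] × [Atom bool]] × [Atom bool]]]]

Type
Prod => Type
Atom => Type
b => Type
b => Prod
b => Prod × Atom
b => Prod × Atom × Atom
b => Atom × Atom × Atom
b => b × Atom × Atom
b => b × bool × Atom
b => b × bool × bool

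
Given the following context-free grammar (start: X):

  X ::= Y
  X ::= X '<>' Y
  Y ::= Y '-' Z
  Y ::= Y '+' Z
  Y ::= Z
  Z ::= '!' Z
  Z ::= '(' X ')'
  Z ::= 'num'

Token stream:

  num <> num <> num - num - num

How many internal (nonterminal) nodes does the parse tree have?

[X [X [X [Y [Z num]]] <> [Y [Z num]]] <> [Y [Y [Y [Z num]] - [Z num]] - [Z num]]]

13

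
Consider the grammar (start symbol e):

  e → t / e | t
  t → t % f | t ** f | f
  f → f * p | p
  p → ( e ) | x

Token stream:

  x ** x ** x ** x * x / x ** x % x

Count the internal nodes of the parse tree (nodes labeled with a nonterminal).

[e [t [t [t [t [f [p x]]] ** [f [p x]]] ** [f [p x]]] ** [f [f [p x]] * [p x]]] / [e [t [t [t [f [p x]]] ** [f [p x]]] % [f [p x]]]]]

25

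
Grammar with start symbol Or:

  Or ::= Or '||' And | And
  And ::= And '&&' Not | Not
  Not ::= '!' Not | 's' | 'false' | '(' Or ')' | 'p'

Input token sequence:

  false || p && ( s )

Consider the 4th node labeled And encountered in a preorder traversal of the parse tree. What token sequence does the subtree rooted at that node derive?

s

[Or [Or [And [Not false]]] || [And [And [Not p]] && [Not ( [Or [And [Not s]]] )]]]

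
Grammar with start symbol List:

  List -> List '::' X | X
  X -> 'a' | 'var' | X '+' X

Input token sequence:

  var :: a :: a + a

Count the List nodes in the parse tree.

[List [List [List [X var]] :: [X a]] :: [X [X a] + [X a]]]

3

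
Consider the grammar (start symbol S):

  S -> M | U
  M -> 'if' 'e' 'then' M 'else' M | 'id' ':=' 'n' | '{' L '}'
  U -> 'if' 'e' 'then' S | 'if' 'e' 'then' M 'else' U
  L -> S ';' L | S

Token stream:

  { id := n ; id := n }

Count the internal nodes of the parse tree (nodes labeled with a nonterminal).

[S [M { [L [S [M id := n]] ; [L [S [M id := n]]]] }]]

8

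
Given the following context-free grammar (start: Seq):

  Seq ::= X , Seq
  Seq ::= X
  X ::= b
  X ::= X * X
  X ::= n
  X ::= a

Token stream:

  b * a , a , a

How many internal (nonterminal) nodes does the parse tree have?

[Seq [X [X b] * [X a]] , [Seq [X a] , [Seq [X a]]]]

8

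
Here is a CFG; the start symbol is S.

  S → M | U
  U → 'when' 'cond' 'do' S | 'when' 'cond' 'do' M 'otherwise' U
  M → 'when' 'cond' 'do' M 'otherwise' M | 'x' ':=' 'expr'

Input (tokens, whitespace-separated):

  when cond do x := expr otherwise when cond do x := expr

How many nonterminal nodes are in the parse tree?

[S [U when cond do [M x := expr] otherwise [U when cond do [S [M x := expr]]]]]

6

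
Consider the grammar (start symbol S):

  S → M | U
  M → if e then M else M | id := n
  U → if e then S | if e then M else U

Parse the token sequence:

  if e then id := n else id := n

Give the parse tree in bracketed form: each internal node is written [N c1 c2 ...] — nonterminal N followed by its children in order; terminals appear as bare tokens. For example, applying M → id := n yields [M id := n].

[S [M if e then [M id := n] else [M id := n]]]

S
M
if e then M else M
if e then id := n else M
if e then id := n else id := n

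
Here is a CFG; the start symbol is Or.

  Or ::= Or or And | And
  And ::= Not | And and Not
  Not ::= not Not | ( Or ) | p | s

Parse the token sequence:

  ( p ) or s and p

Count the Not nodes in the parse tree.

4

[Or [Or [And [Not ( [Or [And [Not p]]] )]]] or [And [And [Not s]] and [Not p]]]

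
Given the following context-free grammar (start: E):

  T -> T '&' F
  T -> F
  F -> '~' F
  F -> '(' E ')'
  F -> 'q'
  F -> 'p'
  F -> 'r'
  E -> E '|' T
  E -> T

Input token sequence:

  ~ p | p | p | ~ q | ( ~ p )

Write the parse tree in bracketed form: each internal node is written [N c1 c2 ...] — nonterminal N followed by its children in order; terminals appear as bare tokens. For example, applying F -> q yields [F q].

[E [E [E [E [E [T [F ~ [F p]]]] | [T [F p]]] | [T [F p]]] | [T [F ~ [F q]]]] | [T [F ( [E [T [F ~ [F p]]]] )]]]

E
E | T
E | T | T
E | T | T | T
E | T | T | T | T
T | T | T | T | T
F | T | T | T | T
~ F | T | T | T | T
~ p | T | T | T | T
~ p | F | T | T | T
~ p | p | T | T | T
~ p | p | F | T | T
~ p | p | p | T | T
~ p | p | p | F | T
~ p | p | p | ~ F | T
~ p | p | p | ~ q | T
~ p | p | p | ~ q | F
~ p | p | p | ~ q | ( E )
~ p | p | p | ~ q | ( T )
~ p | p | p | ~ q | ( F )
~ p | p | p | ~ q | ( ~ F )
~ p | p | p | ~ q | ( ~ p )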